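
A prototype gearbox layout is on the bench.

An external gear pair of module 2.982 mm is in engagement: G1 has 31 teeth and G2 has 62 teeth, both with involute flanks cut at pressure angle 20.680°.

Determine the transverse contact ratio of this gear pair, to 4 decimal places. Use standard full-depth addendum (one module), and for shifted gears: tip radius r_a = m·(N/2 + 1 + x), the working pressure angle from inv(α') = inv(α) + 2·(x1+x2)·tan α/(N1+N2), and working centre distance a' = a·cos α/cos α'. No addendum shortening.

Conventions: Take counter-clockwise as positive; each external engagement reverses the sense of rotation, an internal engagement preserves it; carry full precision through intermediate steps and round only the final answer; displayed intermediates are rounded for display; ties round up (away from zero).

1.6918

class = single-mesh tooth geometry [involute pair 31T × 62T, m = 2.982]
base radii: r_b1 = 43.242859, r_b2 = 86.485718
tip radii: r_a1 = 49.203000, r_a2 = 95.424000
no profile shift: α' = α, a' = a
action lengths: √(r_a1²−r_b1²) = 23.473184, √(r_a2²−r_b2²) = 40.323199
base pitch p_b = π·m·cos α = 8.764610
CR = (23.473184 + 40.323199 − 138.663000·sin 20.68000°)/8.764610 = 1.691779
contact ratio ≈ 1.6918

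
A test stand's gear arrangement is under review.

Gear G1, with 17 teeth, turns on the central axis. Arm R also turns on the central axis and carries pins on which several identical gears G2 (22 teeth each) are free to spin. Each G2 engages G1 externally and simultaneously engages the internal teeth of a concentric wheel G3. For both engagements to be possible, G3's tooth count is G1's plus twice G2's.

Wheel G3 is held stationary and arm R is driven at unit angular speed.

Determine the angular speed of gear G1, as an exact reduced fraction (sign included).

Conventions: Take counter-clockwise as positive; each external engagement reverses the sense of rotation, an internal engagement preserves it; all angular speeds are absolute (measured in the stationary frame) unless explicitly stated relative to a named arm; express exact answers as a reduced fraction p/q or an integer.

78/17

recognized (axles ride arm R): planetary set, 17/22/61 teeth
ring teeth: 17 + 2·22 = 61
17(ω_sun−ω_arm) = −61(ω_ring−ω_arm),  ω_ring = 0, ω_arm = 1
ω_sun = 1 − (61/17)(0−1) = 78/17
exact speed ratio = 78/17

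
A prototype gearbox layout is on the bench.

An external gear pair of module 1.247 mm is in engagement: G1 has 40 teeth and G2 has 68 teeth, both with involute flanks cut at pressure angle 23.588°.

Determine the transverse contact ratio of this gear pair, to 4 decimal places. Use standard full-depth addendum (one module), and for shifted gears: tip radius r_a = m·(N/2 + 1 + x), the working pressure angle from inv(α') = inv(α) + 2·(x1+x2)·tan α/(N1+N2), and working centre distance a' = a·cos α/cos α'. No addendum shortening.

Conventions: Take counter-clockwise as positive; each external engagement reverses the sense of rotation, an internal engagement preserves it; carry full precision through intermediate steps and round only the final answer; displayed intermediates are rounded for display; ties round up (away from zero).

1.5913

recognized (one external pair, fixed centres): single-mesh tooth geometry, m = 1.247, N1 = 40, N2 = 68
base radii: r_b1 = 22.856177, r_b2 = 38.855501
tip radii: r_a1 = 26.187000, r_a2 = 43.645000
no profile shift: α' = α, a' = a
action lengths: √(r_a1²−r_b1²) = 12.781007, √(r_a2²−r_b2²) = 19.878029
base pitch p_b = π·m·cos α = 3.590240
CR = (12.781007 + 19.878029 − 67.338000·sin 23.58800°)/3.590240 = 1.591330
contact ratio ≈ 1.5913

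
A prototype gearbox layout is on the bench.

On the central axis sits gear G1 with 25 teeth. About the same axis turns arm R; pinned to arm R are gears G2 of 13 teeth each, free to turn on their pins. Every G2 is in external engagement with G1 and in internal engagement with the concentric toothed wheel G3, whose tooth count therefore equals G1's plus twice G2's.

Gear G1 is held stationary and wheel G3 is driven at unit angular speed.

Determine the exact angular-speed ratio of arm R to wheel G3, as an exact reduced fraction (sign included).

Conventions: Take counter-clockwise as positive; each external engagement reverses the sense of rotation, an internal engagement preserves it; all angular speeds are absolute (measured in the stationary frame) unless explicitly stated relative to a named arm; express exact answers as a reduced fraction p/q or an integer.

51/76

topology: planetary set — G1 25T / G2 13T / G3 51T, arm = carrier (Willis)
ring teeth: 25 + 2·13 = 51
25(ω_sun−ω_arm) = −51(ω_ring−ω_arm),  ω_sun = 0, ω_ring = 1
25(0−ω_arm) = −51(1−ω_arm)  ⇒  76·ω_arm = 51  ⇒  ω_arm = 51/76
ω_out/ω_in = 51/76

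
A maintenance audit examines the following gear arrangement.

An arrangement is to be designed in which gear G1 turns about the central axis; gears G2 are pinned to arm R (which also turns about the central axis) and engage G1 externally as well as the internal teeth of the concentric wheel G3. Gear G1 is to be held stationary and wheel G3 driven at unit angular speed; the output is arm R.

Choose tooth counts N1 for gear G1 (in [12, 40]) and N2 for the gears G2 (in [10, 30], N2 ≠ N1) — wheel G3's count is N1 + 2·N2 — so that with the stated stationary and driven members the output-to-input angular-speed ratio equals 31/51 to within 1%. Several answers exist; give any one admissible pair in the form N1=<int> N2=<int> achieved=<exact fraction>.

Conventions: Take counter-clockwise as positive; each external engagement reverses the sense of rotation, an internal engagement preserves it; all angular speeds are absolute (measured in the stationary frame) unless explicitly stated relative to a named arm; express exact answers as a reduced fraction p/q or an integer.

topology: planetary set — design target 31/51, arm = carrier (Willis)
Willis with ω_sun = 0: ω_arm/ω_ring = N3/(N1+N3); set equal to 31/51  ⇒  N3/N1 = (31/51)/(1 − 31/51) = 31/20
N3 = N1 + 2·N2  ⇒  N2/N1 = (N3/N1 − 1)/2 = (31/20 − 1)/2 = 11/40
smallest multiple with N1 ≥ 12 and N2 ≥ 10: k = 1  ⇒  N1 = 1·40 = 40, N2 = 1·11 = 11 (N1 ≤ 40, N2 ≤ 30, N2 ≠ N1 ✓), N3 = 40 + 2·11 = 62
check: N3/(N1+N3) with N1 = 40, N3 = 62 gives 31/51; |achieved − target| = 0 ≤ 31/5100 ✓

N1=40 N2=11 achieved=31/51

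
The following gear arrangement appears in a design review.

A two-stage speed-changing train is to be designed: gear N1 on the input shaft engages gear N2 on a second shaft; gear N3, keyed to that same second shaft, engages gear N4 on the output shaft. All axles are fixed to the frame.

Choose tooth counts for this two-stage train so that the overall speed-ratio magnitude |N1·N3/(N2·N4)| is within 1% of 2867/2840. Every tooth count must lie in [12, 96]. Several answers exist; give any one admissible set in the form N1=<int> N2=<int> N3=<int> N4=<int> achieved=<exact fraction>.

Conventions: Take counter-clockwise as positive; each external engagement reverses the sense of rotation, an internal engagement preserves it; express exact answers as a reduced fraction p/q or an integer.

design class (target 2867/2840): fixed-axis compound train
target = 2867/2840 in lowest terms: an exact hit needs N1·N3 = k·2867 and N2·N4 = k·2840 for one integer k, every count in [12, 96]; additionally prefer no 1:1 stage (N1 ≠ N2, N3 ≠ N4)
k = 1: N1·N3 = 2867 = 47·61, N2·N4 = 2840 = 40·71
achieved = 47·61/(40·71) = 2867/2840; |achieved − target| = 0 ≤ 2867/284000 ✓

N1=47 N2=40 N3=61 N4=71 achieved=2867/2840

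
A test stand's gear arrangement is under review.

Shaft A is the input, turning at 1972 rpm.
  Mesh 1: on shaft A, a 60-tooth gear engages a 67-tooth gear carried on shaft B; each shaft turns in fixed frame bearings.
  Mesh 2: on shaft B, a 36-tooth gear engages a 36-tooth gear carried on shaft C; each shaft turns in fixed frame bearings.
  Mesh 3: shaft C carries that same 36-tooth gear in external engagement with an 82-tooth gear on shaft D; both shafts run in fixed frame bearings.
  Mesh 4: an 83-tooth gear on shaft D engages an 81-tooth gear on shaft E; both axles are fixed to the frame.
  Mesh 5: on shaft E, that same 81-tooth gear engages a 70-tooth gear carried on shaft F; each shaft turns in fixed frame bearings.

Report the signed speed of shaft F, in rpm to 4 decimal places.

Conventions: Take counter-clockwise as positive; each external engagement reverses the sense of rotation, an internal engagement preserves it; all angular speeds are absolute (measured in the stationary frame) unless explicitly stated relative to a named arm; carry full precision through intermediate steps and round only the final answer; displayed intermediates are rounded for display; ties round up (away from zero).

recognized (6 fixed axles, 5 meshes): fixed-axis compound train
mesh 1 [60T→67T]: ω = 1972.0000×60/67 = 1765.9701 rpm, sense flips to −
mesh 2 [36T→36T]: ω = 1765.9701×36/36 = 1765.9701 rpm, sense flips to +
mesh 3 [36T→82T]: ω = 1765.9701×36/82 = 775.3040 rpm, sense flips to −
mesh 4 [83T→81T]: ω = 775.3040×83/81 = 794.4473 rpm, sense flips to +
mesh 5 [81T→70T]: ω = 794.4473×81/70 = 919.2890 rpm, sense flips to −
signed output speed = -919.2890 rpm

-919.2890 rpm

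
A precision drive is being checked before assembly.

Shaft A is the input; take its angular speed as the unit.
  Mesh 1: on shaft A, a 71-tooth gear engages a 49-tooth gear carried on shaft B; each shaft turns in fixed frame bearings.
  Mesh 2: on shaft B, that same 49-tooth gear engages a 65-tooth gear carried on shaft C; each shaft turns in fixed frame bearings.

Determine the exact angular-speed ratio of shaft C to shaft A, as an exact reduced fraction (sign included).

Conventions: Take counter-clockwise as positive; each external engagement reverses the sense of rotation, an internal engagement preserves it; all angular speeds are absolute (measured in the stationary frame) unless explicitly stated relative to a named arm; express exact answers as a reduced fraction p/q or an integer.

71/65

class = fixed-axis compound train [2 meshes; 2 ratios multiply, 2 sense flips]
mesh 1 [71T→49T]: running ratio 71/49, sense −
mesh 2 [49T→65T]: running ratio 71/65, sense +
ω_out/ω_in = 71/65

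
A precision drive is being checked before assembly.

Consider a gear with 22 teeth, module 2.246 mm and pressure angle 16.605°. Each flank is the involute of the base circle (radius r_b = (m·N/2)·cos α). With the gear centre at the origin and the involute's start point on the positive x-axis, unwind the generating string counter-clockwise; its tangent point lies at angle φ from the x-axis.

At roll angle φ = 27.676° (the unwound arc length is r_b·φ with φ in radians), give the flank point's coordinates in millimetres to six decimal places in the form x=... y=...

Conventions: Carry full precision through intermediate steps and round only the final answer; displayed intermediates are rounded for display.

x=26.278730 y=0.868873

class = single-mesh tooth geometry [base-circle involute, m = 2.246, 22T]
pitch radius r_p = m·N/2 = 2.246·22/2 = 24.706000
base radius r_b = r_p·cos α = 24.706000·cos 16.605° = 23.675701
roll angle φ = 27.676° = 0.48303732 rad
x = r_b·(cos φ + φ·sin φ) = 26.278730
y = r_b·(sin φ − φ·cos φ) = 0.868873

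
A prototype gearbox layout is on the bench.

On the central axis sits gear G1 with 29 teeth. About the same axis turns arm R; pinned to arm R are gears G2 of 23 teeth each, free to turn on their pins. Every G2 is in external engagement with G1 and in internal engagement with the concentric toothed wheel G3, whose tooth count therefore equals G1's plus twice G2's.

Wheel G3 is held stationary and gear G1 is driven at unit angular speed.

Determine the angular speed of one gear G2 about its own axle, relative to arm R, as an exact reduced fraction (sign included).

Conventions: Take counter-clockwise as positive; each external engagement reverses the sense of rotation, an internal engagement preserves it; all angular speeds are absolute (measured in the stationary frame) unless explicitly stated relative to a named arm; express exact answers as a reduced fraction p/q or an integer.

-2175/2392

topology: planetary set — G1 29T / G2 23T / G3 75T, arm = carrier (Willis)
ring teeth: 29 + 2·23 = 75
29(ω_sun−ω_arm) = −75(ω_ring−ω_arm),  ω_ring = 0, ω_sun = 1
29(1−ω_arm) = −75(0−ω_arm)  ⇒  104·ω_arm = 29  ⇒  ω_arm = 29/104
sun–planet mesh: 29·(1−29/104) = −23·(ω_p−ω_arm)  ⇒  ω_p−ω_arm = -2175/2392
exact speed ratio = -2175/2392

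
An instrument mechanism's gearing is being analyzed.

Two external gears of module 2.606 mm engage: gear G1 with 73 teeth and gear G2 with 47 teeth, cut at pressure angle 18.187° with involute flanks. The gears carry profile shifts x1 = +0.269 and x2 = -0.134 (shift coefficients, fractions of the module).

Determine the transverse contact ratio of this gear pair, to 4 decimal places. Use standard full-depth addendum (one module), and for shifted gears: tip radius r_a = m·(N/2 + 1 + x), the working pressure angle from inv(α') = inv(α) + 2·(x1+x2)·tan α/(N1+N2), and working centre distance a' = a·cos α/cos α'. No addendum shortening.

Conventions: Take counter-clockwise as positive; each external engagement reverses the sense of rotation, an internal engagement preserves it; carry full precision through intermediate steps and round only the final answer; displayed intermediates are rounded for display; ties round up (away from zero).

1.8684

topology: single-mesh involute geometry — m = 2.606, 73T/47T pair
base radii: r_b1 = 90.367130, r_b2 = 58.181577
tip radii: r_a1 = 98.426014, r_a2 = 63.497796
inv(α') = inv(18.187°) + 2·(+0.269-0.134)·tan α/(73+47) = 0.01184804  ⇒  α' = 18.57066°
a' = a·cos α / cos α' = 156.3600·cos 18.187°/cos 18.57066° = 156.708249
action lengths: √(r_a1²−r_b1²) = 39.005923, √(r_a2²−r_b2²) = 25.433722
base pitch p_b = π·m·cos α = 7.777992
CR = (39.005923 + 25.433722 − 156.708249·sin 18.57066°)/7.777992 = 1.868369
contact ratio ≈ 1.8684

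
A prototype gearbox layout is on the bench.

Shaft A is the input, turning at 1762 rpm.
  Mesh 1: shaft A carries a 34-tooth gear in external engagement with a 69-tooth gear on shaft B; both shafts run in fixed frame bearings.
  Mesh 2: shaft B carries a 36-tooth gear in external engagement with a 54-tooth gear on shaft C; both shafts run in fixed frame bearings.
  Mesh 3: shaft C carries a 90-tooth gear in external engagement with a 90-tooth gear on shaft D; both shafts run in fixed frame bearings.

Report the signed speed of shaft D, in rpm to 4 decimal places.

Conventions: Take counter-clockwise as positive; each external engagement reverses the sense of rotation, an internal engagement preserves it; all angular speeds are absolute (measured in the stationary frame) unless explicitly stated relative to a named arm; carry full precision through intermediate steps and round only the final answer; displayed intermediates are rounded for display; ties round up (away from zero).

-578.8213 rpm

3-mesh fixed-axis compound train (all bearings frame-fixed)
mesh 1 [34T→69T]: ω = 1762.0000×34/69 = 868.2319 rpm, sense flips to −
mesh 2 [36T→54T]: ω = 868.2319×36/54 = 578.8213 rpm, sense flips to +
mesh 3 [90T→90T]: ω = 578.8213×90/90 = 578.8213 rpm, sense flips to −
signed output speed = -578.8213 rpm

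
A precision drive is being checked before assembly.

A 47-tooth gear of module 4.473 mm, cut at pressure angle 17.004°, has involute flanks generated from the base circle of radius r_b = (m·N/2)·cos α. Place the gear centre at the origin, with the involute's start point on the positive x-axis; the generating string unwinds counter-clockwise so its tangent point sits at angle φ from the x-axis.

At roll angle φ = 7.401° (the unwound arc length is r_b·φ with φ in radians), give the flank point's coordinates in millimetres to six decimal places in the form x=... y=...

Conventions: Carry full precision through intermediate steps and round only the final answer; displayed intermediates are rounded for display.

x=101.355421 y=0.072096

recognized (one wheel, involute flank): single-mesh tooth geometry, m = 4.473, N = 47
pitch radius r_p = m·N/2 = 4.473·47/2 = 105.115500
base radius r_b = r_p·cos α = 105.115500·cos 17.004° = 100.520307
roll angle φ = 7.401° = 0.12917182 rad
x = r_b·(cos φ + φ·sin φ) = 101.355421
y = r_b·(sin φ − φ·cos φ) = 0.072096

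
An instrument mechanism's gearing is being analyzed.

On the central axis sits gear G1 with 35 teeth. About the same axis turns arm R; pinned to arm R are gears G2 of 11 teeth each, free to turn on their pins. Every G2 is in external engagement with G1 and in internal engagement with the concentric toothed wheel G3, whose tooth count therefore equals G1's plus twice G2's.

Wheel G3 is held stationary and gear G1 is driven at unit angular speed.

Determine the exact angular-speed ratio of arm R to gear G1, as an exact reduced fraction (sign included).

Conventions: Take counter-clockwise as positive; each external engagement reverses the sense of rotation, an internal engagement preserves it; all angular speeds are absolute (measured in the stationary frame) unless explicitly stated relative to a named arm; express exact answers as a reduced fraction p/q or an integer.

planetary set (35T centre, 11T on arm, 57T internal) — Willis relation
ring teeth: 35 + 2·11 = 57
35(ω_sun−ω_arm) = −57(ω_ring−ω_arm),  ω_ring = 0, ω_sun = 1
35(1−ω_arm) = −57(0−ω_arm)  ⇒  92·ω_arm = 35  ⇒  ω_arm = 35/92
ω_out/ω_in = 35/92

35/92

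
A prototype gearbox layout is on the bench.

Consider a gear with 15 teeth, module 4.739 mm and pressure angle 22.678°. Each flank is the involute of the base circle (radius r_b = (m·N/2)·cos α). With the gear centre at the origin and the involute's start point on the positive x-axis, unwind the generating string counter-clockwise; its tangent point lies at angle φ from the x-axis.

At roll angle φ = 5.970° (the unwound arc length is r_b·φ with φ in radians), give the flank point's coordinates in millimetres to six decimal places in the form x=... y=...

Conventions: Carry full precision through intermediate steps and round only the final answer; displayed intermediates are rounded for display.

x=32.972114 y=0.012353

topology: single-mesh involute geometry — m = 4.739, N = 15
pitch radius r_p = m·N/2 = 4.739·15/2 = 35.542500
base radius r_b = r_p·cos α = 35.542500·cos 22.678° = 32.794574
roll angle φ = 5.970° = 0.10419616 rad
x = r_b·(cos φ + φ·sin φ) = 32.972114
y = r_b·(sin φ − φ·cos φ) = 0.012353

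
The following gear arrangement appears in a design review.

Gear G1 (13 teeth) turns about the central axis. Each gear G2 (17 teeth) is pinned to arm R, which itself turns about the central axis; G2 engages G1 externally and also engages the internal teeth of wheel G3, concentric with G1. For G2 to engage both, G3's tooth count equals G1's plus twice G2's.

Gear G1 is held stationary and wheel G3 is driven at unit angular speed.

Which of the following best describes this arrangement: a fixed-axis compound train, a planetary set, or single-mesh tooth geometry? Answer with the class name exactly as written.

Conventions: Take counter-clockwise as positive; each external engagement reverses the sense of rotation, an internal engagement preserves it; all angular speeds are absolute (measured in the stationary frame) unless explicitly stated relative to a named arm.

class = planetary set [G3 = 13+2·17 = 47; Willis about the carrier]
classification: planetary set

planetary set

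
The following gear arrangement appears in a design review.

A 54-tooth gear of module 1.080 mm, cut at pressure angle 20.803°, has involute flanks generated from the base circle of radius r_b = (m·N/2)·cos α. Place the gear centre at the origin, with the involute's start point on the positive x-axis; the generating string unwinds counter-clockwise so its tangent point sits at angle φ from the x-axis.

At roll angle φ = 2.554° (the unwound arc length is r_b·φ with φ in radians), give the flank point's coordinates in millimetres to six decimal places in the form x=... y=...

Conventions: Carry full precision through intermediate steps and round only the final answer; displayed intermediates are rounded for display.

class = single-mesh tooth geometry [base-circle involute, m = 1.080, 54T]
pitch radius r_p = m·N/2 = 1.080·54/2 = 29.160000
base radius r_b = r_p·cos α = 29.160000·cos 20.803° = 27.258975
roll angle φ = 2.554° = 0.04457571 rad
x = r_b·(cos φ + φ·sin φ) = 27.286043
y = r_b·(sin φ − φ·cos φ) = 0.000805

x=27.286043 y=0.000805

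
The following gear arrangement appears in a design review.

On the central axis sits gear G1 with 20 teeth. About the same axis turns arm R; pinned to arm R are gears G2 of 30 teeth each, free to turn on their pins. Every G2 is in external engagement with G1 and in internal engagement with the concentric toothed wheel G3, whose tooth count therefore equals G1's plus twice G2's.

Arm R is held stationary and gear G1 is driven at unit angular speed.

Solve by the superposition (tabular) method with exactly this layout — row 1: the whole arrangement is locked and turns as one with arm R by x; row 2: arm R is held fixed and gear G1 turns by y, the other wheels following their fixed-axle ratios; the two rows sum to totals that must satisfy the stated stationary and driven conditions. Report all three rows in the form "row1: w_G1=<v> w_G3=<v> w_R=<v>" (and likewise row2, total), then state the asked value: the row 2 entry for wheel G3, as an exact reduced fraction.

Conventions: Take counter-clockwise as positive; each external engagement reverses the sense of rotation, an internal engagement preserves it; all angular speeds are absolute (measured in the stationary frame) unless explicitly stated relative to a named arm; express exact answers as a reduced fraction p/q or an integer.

row1: w_G1=0 w_G3=0 w_R=0
row2: w_G1=1 w_G3=-1/4 w_R=0
total: w_G1=1 w_G3=-1/4 w_R=0
asked value: -1/4

planetary set (20T centre, 30T on arm, 80T internal) — Willis relation
row 1 (train locked, turned with arm): all members turn x
row 2: sun turns y, ring = −(20/80)·y, arm 0
boundary: total ω_arm = x = 0 and total ω_sun = x + y = 1  ⇒  y = 1, x = 0
row 2 ring = −(20/80)·1 = -1/4
totals (row 1 + row 2): sun 0 + 1 = 1, ring 0 + (-1/4) = -1/4, arm 0 + 0 = 0
asked cell (row2, ring) = -1/4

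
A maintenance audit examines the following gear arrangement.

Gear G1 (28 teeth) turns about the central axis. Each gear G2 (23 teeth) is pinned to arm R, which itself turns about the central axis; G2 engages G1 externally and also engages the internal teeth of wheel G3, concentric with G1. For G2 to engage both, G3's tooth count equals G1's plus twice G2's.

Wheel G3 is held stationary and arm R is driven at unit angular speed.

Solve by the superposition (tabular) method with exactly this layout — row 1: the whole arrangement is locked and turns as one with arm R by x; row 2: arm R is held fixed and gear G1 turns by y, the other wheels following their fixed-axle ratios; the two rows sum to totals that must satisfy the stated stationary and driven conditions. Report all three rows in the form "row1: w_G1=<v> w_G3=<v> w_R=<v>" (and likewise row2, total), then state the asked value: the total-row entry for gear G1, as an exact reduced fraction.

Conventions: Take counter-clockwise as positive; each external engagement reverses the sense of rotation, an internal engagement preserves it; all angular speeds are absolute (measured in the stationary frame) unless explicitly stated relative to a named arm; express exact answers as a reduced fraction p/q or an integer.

topology: planetary set — G1 28T / G2 23T / G3 74T, arm = carrier (Willis)
row 1 — lock + rotate with arm: ω_sun = ω_ring = ω_arm = x
superposition row 2 [arm held]: sun y, ring −(28/74)·y, arm 0
boundary: total ω_ring = x − (28/74)·y = 0 and total ω_arm = x = 1  ⇒  y = 37/14, x = 1
row 2 ring = −(28/74)·37/14 = -1
totals (row 1 + row 2): sun 1 + 37/14 = 51/14, ring 1 + (-1) = 0, arm 1 + 0 = 1
asked cell (total, sun) = 51/14

row1: w_G1=1 w_G3=1 w_R=1
row2: w_G1=37/14 w_G3=-1 w_R=0
total: w_G1=51/14 w_G3=0 w_R=1
asked value: 51/14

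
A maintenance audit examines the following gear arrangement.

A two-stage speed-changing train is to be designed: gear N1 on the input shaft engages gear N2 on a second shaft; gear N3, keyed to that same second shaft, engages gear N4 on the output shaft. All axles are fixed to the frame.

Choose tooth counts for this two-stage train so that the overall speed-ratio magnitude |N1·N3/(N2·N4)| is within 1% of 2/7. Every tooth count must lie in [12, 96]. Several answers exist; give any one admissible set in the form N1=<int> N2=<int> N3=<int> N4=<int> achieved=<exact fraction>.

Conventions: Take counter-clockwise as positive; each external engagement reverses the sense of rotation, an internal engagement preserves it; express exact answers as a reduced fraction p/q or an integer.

2-stage fixed-axis compound train for ratio 2/7
target = 2/7 in lowest terms: an exact hit needs N1·N3 = k·2 and N2·N4 = k·7 for one integer k, every count in [12, 96]; additionally prefer no 1:1 stage (N1 ≠ N2, N3 ≠ N4)
k = 1…71: no 1:1-free in-range split of k·2 and k·7 into factor pairs; take k = 72
k = 72: N1·N3 = 144 = 12·12, N2·N4 = 504 = 14·36
achieved = 12·12/(14·36) = 2/7; |achieved − target| = 0 ≤ 1/350 ✓

N1=12 N2=14 N3=12 N4=36 achieved=2/7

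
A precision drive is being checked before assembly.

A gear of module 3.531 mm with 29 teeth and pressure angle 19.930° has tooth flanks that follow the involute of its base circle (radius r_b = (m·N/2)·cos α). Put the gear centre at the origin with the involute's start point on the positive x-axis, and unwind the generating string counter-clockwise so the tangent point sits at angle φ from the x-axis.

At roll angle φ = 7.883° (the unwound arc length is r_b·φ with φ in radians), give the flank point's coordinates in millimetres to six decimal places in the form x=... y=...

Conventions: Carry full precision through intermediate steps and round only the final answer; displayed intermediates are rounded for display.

x=48.586564 y=0.041707

class = single-mesh tooth geometry [base-circle involute, m = 3.531, 29T]
pitch radius r_p = m·N/2 = 3.531·29/2 = 51.199500
base radius r_b = r_p·cos α = 51.199500·cos 19.930° = 48.133150
roll angle φ = 7.883° = 0.13758430 rad
x = r_b·(cos φ + φ·sin φ) = 48.586564
y = r_b·(sin φ − φ·cos φ) = 0.041707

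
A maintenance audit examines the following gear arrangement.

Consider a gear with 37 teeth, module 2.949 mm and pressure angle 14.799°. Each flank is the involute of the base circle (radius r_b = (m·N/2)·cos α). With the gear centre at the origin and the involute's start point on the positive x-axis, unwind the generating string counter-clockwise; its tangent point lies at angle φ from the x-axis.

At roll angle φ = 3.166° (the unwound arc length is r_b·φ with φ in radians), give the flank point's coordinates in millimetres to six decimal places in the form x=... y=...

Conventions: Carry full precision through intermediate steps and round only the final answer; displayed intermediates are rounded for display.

x=52.827209 y=0.002966

topology: single-mesh involute geometry — m = 2.949, N = 37
pitch radius r_p = m·N/2 = 2.949·37/2 = 54.556500
base radius r_b = r_p·cos α = 54.556500·cos 14.799° = 52.746743
roll angle φ = 3.166° = 0.05525712 rad
x = r_b·(cos φ + φ·sin φ) = 52.827209
y = r_b·(sin φ − φ·cos φ) = 0.002966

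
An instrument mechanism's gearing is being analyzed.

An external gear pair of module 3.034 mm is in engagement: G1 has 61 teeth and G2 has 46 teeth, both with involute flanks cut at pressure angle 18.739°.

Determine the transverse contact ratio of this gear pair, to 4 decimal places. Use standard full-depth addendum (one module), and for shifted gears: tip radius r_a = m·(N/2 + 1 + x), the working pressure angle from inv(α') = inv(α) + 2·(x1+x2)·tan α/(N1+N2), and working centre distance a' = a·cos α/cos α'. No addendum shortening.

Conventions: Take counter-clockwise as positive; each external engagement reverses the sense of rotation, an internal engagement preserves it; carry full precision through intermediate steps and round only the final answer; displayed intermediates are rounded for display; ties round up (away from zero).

single-mesh involute tooth geometry (61T engaging 46T at module 3.034)
base radii: r_b1 = 87.631782, r_b2 = 66.082983
tip radii: r_a1 = 95.571000, r_a2 = 72.816000
no profile shift: α' = α, a' = a
action lengths: √(r_a1²−r_b1²) = 38.137734, √(r_a2²−r_b2²) = 30.581190
base pitch p_b = π·m·cos α = 9.026340
CR = (38.137734 + 30.581190 − 162.319000·sin 18.73900°)/9.026340 = 1.836038
contact ratio ≈ 1.8360

1.8360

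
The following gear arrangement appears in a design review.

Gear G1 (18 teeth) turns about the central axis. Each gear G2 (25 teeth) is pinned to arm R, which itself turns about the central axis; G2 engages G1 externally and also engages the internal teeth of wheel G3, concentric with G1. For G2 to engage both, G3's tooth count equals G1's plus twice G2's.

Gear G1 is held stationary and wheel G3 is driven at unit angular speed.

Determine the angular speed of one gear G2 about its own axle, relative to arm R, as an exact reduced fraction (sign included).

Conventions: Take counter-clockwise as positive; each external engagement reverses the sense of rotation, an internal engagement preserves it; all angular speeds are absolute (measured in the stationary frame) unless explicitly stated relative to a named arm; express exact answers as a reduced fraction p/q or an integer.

612/1075

topology: planetary set — G1 18T / G2 25T / G3 68T, arm = carrier (Willis)
ring teeth: 18 + 2·25 = 68
18(ω_sun−ω_arm) = −68(ω_ring−ω_arm),  ω_sun = 0, ω_ring = 1
18(0−ω_arm) = −68(1−ω_arm)  ⇒  86·ω_arm = 68  ⇒  ω_arm = 34/43
sun–planet mesh: 18·(0−34/43) = −25·(ω_p−ω_arm)  ⇒  ω_p−ω_arm = 612/1075
exact speed ratio = 612/1075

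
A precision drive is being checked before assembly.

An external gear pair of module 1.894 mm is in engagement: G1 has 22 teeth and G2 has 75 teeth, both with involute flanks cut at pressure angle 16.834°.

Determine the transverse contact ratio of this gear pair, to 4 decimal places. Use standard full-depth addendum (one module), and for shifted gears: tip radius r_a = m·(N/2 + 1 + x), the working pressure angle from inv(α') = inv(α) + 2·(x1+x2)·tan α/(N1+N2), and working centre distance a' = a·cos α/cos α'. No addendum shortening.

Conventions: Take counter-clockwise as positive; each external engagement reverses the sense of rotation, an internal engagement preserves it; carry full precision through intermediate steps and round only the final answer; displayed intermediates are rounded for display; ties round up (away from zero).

1.8750

topology: single-mesh involute geometry — m = 1.894, 22T/75T pair
base radii: r_b1 = 19.941218, r_b2 = 67.981423
tip radii: r_a1 = 22.728000, r_a2 = 72.919000
no profile shift: α' = α, a' = a
action lengths: √(r_a1²−r_b1²) = 10.904578, √(r_a2²−r_b2²) = 26.376251
base pitch p_b = π·m·cos α = 5.695198
CR = (10.904578 + 26.376251 − 91.859000·sin 16.83400°)/5.695198 = 1.874997
contact ratio ≈ 1.8750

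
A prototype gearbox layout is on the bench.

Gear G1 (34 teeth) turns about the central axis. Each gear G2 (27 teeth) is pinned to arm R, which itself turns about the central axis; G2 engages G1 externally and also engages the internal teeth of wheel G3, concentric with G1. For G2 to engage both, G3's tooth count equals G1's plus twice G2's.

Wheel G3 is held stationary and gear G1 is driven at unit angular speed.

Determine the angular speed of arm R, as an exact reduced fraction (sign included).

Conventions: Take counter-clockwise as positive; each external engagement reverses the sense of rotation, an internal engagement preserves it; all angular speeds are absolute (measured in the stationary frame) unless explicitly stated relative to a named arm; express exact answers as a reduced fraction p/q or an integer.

17/61

topology: planetary set — G1 34T / G2 27T / G3 88T, arm = carrier (Willis)
ring teeth: 34 + 2·27 = 88
34(ω_sun−ω_arm) = −88(ω_ring−ω_arm),  ω_ring = 0, ω_sun = 1
34(1−ω_arm) = −88(0−ω_arm)  ⇒  122·ω_arm = 34  ⇒  ω_arm = 17/61
exact speed ratio = 17/61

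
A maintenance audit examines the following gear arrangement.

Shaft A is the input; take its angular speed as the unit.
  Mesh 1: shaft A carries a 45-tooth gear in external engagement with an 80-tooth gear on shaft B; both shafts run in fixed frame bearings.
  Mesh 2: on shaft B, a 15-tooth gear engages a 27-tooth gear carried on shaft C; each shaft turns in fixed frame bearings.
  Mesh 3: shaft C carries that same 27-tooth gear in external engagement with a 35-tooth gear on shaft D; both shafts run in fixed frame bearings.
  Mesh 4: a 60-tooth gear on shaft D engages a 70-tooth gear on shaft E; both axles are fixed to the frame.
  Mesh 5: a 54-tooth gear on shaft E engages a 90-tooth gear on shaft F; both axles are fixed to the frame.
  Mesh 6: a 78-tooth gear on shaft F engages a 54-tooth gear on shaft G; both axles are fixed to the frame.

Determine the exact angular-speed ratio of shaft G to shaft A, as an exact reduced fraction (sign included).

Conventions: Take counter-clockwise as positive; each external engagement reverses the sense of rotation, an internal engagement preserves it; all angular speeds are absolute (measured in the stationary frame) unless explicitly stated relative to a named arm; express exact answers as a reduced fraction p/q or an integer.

351/1960

class = fixed-axis compound train [6 meshes; 6 ratios multiply, 6 sense flips]
mesh 1 [45T→80T]: running ratio 9/16, sense −
mesh 2 [15T→27T]: running ratio 5/16, sense +
mesh 3 [27T→35T]: running ratio 27/112, sense −
mesh 4 [60T→70T]: running ratio 81/392, sense +
mesh 5 [54T→90T]: running ratio 243/1960, sense −
mesh 6 [78T→54T]: running ratio 351/1960, sense +
ω_out/ω_in = 351/1960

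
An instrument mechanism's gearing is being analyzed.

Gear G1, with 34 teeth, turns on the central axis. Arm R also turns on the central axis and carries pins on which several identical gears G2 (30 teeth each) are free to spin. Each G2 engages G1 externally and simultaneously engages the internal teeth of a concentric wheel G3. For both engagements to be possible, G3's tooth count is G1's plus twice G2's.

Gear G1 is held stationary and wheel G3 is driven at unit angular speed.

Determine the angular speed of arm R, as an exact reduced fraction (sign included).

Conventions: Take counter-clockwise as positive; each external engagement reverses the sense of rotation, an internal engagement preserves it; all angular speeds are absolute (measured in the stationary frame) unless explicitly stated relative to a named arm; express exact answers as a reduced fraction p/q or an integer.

planetary set (34T centre, 30T on arm, 94T internal) — Willis relation
ring teeth: 34 + 2·30 = 94
34(ω_sun−ω_arm) = −94(ω_ring−ω_arm),  ω_sun = 0, ω_ring = 1
34(0−ω_arm) = −94(1−ω_arm)  ⇒  128·ω_arm = 94  ⇒  ω_arm = 47/64
exact speed ratio = 47/64

47/64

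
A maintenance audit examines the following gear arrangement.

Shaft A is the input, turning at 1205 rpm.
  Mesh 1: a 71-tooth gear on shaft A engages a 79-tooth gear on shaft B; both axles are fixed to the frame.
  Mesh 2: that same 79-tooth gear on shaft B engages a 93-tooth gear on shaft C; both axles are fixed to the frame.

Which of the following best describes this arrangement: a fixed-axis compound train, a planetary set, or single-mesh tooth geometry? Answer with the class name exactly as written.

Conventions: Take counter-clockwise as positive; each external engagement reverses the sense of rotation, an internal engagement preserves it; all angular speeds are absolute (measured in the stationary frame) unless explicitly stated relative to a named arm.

topology: fixed-axis compound train — 2 meshes, A→C
classification: fixed-axis compound train

fixed-axis compound train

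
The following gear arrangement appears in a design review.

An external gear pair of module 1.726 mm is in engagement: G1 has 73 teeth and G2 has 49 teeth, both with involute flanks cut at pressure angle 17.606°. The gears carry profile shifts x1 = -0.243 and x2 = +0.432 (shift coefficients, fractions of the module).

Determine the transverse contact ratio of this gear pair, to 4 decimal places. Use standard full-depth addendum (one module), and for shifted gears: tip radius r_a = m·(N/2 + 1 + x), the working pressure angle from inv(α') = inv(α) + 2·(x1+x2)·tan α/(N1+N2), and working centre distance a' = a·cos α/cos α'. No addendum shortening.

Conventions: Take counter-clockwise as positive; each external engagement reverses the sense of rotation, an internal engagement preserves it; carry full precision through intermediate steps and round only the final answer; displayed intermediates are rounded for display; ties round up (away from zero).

class = single-mesh tooth geometry [involute pair 73T × 49T, m = 1.726]
base radii: r_b1 = 60.048064, r_b2 = 40.306235
tip radii: r_a1 = 64.305582, r_a2 = 44.758632
inv(α') = inv(17.606°) + 2·(-0.243+0.432)·tan α/(73+49) = 0.01103449  ⇒  α' = 18.14744°
a' = a·cos α / cos α' = 105.2860·cos 17.606°/cos 18.14744° = 105.607405
action lengths: √(r_a1²−r_b1²) = 23.009518, √(r_a2²−r_b2²) = 19.461310
base pitch p_b = π·m·cos α = 5.168399
CR = (23.009518 + 19.461310 − 105.607405·sin 18.14744°)/5.168399 = 1.853183
contact ratio ≈ 1.8532

1.8532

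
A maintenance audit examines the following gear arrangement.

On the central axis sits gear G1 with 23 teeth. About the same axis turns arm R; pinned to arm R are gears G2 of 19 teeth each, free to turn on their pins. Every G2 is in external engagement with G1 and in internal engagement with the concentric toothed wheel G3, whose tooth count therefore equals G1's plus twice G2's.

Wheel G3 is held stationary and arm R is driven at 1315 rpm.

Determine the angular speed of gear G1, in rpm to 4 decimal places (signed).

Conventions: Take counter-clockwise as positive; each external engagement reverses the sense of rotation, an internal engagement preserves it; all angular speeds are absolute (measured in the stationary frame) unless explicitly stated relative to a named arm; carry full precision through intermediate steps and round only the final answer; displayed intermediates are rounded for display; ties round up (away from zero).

+4802.6087 rpm

planetary set (23T centre, 19T on arm, 61T internal) — Willis relation
normalise by the input: solve with ω_arm = 1, then scale by 1315 rpm
ring teeth: 23 + 2·19 = 61
23(ω_sun−ω_arm) = −61(ω_ring−ω_arm),  ω_ring = 0, ω_arm = 1
ω_sun = 1 − (61/23)(0−1) = 84/23
scale: ω_sun = 84/23 × 1315 rpm = +4802.6087 rpm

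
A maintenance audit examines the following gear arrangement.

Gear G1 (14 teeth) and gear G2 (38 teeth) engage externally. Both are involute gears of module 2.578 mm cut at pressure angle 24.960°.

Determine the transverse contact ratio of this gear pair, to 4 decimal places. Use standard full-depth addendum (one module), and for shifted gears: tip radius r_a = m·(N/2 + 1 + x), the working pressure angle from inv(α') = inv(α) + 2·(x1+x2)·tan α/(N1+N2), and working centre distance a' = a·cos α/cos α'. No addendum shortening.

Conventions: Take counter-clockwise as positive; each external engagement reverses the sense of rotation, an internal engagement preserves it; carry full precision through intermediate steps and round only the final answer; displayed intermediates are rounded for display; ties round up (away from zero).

1.4262

single-mesh involute tooth geometry (14T engaging 38T at module 2.578)
base radii: r_b1 = 16.360551, r_b2 = 44.407209
tip radii: r_a1 = 20.624000, r_a2 = 51.560000
no profile shift: α' = α, a' = a
action lengths: √(r_a1²−r_b1²) = 12.557140, √(r_a2²−r_b2²) = 26.199874
base pitch p_b = π·m·cos α = 7.342598
CR = (12.557140 + 26.199874 − 67.028000·sin 24.96000°)/7.342598 = 1.426222
contact ratio ≈ 1.4262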